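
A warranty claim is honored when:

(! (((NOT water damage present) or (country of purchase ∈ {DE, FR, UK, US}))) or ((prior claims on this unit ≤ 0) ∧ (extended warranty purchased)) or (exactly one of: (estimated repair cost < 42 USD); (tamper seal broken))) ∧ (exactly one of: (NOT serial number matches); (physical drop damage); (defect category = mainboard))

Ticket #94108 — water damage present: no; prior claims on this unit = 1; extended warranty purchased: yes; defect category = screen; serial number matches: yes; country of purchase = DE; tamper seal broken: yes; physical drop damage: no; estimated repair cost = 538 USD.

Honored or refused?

Atomic conditions:
  NOT water damage present: no → true
  country of purchase ∈ {DE, FR, UK, US}: DE is in the set → true
  prior claims on this unit ≤ 0: 1 ≤ 0 is false
  extended warranty purchased: yes → true
  estimated repair cost < 42 USD: 538 < 42 is false
  tamper seal broken: yes → true
  NOT serial number matches: yes → false
  physical drop damage: no → false
  defect category = mainboard: screen == mainboard is false
Combine:
[1.1.1] true OR true = true
[1.1] NOT true = false
[1.2] false AND true = false
[1.3] exactly-one(false, true) = true
[1] false OR false OR true = true
[2] exactly-one(false, false, false) = false
[root] true AND false = false
Overall: false → refused

Refused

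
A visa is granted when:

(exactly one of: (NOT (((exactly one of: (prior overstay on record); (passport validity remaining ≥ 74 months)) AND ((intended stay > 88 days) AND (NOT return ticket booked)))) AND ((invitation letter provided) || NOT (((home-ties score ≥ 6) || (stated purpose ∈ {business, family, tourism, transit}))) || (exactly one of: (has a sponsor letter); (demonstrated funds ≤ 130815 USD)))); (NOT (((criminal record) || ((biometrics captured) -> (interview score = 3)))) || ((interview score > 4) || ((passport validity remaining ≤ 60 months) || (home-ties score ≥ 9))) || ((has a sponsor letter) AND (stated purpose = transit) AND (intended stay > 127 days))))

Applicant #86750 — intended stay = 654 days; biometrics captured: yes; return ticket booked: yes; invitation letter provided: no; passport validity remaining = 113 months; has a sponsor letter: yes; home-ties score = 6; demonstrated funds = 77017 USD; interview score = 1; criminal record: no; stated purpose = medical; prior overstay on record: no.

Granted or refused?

Granted

Atomic conditions:
  prior overstay on record: no → false
  passport validity remaining ≥ 74 months: 113 ≥ 74 is true
  intended stay > 88 days: 654 > 88 is true
  NOT return ticket booked: yes → false
  invitation letter provided: no → false
  home-ties score ≥ 6: 6 ≥ 6 is true
  stated purpose ∈ {business, family, tourism, transit}: medical is not in the set → false
  has a sponsor letter: yes → true
  demonstrated funds ≤ 130815 USD: 77017 ≤ 130815 is true
  criminal record: no → false
  biometrics captured: yes → true
  interview score = 3: 1 == 3 is false
  interview score > 4: 1 > 4 is false
  passport validity remaining ≤ 60 months: 113 ≤ 60 is false
  home-ties score ≥ 9: 6 ≥ 9 is false
  stated purpose = transit: medical == transit is false
  intended stay > 127 days: 654 > 127 is true
Combine:
[1.1.1.1] exactly-one(false, true) = true
[1.1.1.2] true AND false = false
[1.1.1] true AND false = false
[1.1] NOT false = true
[1.2.2.1] true OR false = true
[1.2.2] NOT true = false
[1.2.3] exactly-one(true, true) = false
[1.2] false OR false OR false = false
[1] true AND false = false
[2.1.1.2] true → false = false
[2.1.1] false OR false = false
[2.1] NOT false = true
[2.2.2] false OR false = false
[2.2] false OR false = false
[2.3] true AND false AND true = false
[2] true OR false OR false = true
[root] exactly-one(false, true) = true
Overall: true → granted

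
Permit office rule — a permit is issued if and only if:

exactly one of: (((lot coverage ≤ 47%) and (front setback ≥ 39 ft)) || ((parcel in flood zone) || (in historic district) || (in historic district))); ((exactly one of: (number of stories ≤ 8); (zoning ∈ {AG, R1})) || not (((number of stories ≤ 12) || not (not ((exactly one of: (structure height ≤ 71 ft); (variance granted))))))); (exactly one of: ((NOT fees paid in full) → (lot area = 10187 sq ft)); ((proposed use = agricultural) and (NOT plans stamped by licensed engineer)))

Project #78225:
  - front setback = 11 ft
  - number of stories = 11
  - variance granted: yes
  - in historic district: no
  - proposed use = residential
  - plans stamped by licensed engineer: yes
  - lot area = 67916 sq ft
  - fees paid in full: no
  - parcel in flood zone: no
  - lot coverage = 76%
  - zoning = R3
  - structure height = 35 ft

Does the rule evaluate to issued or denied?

Atomic conditions:
  lot coverage ≤ 47%: 76 ≤ 47 is false
  front setback ≥ 39 ft: 11 ≥ 39 is false
  parcel in flood zone: no → false
  in historic district: no → false
  number of stories ≤ 8: 11 ≤ 8 is false
  zoning ∈ {AG, R1}: R3 is not in the set → false
  number of stories ≤ 12: 11 ≤ 12 is true
  structure height ≤ 71 ft: 35 ≤ 71 is true
  variance granted: yes → true
  NOT fees paid in full: no → true
  lot area = 10187 sq ft: 67916 == 10187 is false
  proposed use = agricultural: residential == agricultural is false
  NOT plans stamped by licensed engineer: yes → false
Combine:
[1.1] false AND false = false
[1.2] false OR false OR false = false
[1] false OR false = false
[2.1] exactly-one(false, false) = false
[2.2.1.2.1.1] exactly-one(true, true) = false
[2.2.1.2.1] NOT false = true
[2.2.1.2] NOT true = false
[2.2.1] true OR false = true
[2.2] NOT true = false
[2] false OR false = false
[3.1] true → false = false
[3.2] false AND false = false
[3] exactly-one(false, false) = false
[root] exactly-one(false, false, false) = false
Overall: false → denied

Denied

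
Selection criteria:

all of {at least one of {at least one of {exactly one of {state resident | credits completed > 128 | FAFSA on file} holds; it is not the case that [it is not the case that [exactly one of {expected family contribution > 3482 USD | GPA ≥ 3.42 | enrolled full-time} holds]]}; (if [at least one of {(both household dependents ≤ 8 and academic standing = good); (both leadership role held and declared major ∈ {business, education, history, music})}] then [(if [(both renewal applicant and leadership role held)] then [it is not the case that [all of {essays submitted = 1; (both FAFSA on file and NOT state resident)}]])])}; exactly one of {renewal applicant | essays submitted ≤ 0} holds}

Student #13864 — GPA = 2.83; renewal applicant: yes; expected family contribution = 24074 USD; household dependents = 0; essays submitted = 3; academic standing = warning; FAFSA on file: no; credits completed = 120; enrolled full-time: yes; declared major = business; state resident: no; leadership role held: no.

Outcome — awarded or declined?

Atomic conditions:
  state resident: no → false
  credits completed > 128: 120 > 128 is false
  FAFSA on file: no → false
  expected family contribution > 3482 USD: 24074 > 3482 is true
  GPA ≥ 3.42: 2.83 ≥ 3.42 is false
  enrolled full-time: yes → true
  household dependents ≤ 8: 0 ≤ 8 is true
  academic standing = good: warning == good is false
  leadership role held: no → false
  declared major ∈ {business, education, history, music}: business is in the set → true
  renewal applicant: yes → true
  essays submitted = 1: 3 == 1 is false
  NOT state resident: no → true
  essays submitted ≤ 0: 3 ≤ 0 is false
Combine:
[1.1.1] exactly-one(false, false, false) = false
[1.1.2.1.1] exactly-one(true, false, true) = false
[1.1.2.1] NOT false = true
[1.1.2] NOT true = false
[1.1] false OR false = false
[1.2.1.1] true AND false = false
[1.2.1.2] false AND true = false
[1.2.1] false OR false = false
[1.2.2.1] true AND false = false
[1.2.2.2.1.2] false AND true = false
[1.2.2.2.1] false AND false = false
[1.2.2.2] NOT false = true
[1.2.2] false → true (antecedent false ⇒ implication holds) = true
[1.2] false → true (antecedent false ⇒ implication holds) = true
[1] false OR true = true
[2] exactly-one(true, false) = true
[root] true AND true = true
Overall: true → awarded

Awarded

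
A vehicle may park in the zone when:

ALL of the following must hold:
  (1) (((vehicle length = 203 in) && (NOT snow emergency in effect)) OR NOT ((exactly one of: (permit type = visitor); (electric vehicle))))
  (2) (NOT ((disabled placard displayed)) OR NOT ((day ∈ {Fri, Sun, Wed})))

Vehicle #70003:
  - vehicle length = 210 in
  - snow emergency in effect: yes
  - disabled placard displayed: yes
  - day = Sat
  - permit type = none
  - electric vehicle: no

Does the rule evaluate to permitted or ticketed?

Atomic conditions:
  vehicle length = 203 in: 210 == 203 is false
  NOT snow emergency in effect: yes → false
  permit type = visitor: none == visitor is false
  electric vehicle: no → false
  disabled placard displayed: yes → true
  day ∈ {Fri, Sun, Wed}: Sat is not in the set → false
Combine:
[1.1] false AND false = false
[1.2.1] exactly-one(false, false) = false
[1.2] NOT false = true
[1] false OR true = true
[2.1] NOT true = false
[2.2] NOT false = true
[2] false OR true = true
[root] true AND true = true
Overall: true → permitted

Permitted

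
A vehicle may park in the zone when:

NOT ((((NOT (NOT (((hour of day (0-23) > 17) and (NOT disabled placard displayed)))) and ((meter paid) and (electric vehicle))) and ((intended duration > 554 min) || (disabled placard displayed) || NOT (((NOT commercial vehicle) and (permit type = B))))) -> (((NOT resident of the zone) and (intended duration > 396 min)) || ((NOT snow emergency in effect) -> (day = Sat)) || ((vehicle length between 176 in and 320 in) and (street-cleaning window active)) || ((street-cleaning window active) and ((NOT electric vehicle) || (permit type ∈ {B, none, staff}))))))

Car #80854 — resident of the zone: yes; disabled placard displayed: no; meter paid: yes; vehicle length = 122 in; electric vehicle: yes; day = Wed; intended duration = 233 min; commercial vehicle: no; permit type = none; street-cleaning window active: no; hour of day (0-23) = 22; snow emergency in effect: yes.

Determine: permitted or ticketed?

Ticketed

Atomic conditions:
  hour of day (0-23) > 17: 22 > 17 is true
  NOT disabled placard displayed: no → true
  meter paid: yes → true
  electric vehicle: yes → true
  intended duration > 554 min: 233 > 554 is false
  disabled placard displayed: no → false
  NOT commercial vehicle: no → true
  permit type = B: none == B is false
  NOT resident of the zone: yes → false
  intended duration > 396 min: 233 > 396 is false
  NOT snow emergency in effect: yes → false
  day = Sat: Wed == Sat is false
  vehicle length between 176 in and 320 in: 122 in [176, 320] is false
  street-cleaning window active: no → false
  NOT electric vehicle: yes → false
  permit type ∈ {B, none, staff}: none is in the set → true
Combine:
[1.1.1.1.1.1] true AND true = true
[1.1.1.1.1] NOT true = false
[1.1.1.1] NOT false = true
[1.1.1.2] true AND true = true
[1.1.1] true AND true = true
[1.1.2.3.1] true AND false = false
[1.1.2.3] NOT false = true
[1.1.2] false OR false OR true = true
[1.1] true AND true = true
[1.2.1] false AND false = false
[1.2.2] false → false (antecedent false ⇒ implication holds) = true
[1.2.3] false AND false = false
[1.2.4.2] false OR true = true
[1.2.4] false AND true = false
[1.2] false OR true OR false OR false = true
[1] true → true = true
[root] NOT true = false
Overall: false → ticketed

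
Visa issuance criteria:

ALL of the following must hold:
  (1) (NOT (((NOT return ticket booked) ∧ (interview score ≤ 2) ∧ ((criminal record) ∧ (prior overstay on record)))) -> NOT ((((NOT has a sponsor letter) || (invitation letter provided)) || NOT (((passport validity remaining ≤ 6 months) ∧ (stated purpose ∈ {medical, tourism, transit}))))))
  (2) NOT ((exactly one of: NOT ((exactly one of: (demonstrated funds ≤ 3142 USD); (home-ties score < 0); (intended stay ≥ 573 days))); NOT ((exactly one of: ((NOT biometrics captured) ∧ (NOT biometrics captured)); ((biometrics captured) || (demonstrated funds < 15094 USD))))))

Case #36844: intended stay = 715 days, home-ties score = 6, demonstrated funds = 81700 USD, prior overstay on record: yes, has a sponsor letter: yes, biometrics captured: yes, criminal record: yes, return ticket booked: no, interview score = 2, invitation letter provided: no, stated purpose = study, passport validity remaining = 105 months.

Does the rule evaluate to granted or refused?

Atomic conditions:
  NOT return ticket booked: no → true
  interview score ≤ 2: 2 ≤ 2 is true
  criminal record: yes → true
  prior overstay on record: yes → true
  NOT has a sponsor letter: yes → false
  invitation letter provided: no → false
  passport validity remaining ≤ 6 months: 105 ≤ 6 is false
  stated purpose ∈ {medical, tourism, transit}: study is not in the set → false
  demonstrated funds ≤ 3142 USD: 81700 ≤ 3142 is false
  home-ties score < 0: 6 < 0 is false
  intended stay ≥ 573 days: 715 ≥ 573 is true
  NOT biometrics captured: yes → false
  biometrics captured: yes → true
  demonstrated funds < 15094 USD: 81700 < 15094 is false
Combine:
[1.1.1.3] true AND true = true
[1.1.1] true AND true AND true = true
[1.1] NOT true = false
[1.2.1.1] false OR false = false
[1.2.1.2.1] false AND false = false
[1.2.1.2] NOT false = true
[1.2.1] false OR true = true
[1.2] NOT true = false
[1] false → false (antecedent false ⇒ implication holds) = true
[2.1.1.1] exactly-one(false, false, true) = true
[2.1.1] NOT true = false
[2.1.2.1.1] false AND false = false
[2.1.2.1.2] true OR false = true
[2.1.2.1] exactly-one(false, true) = true
[2.1.2] NOT true = false
[2.1] exactly-one(false, false) = false
[2] NOT false = true
[root] true AND true = true
Overall: true → granted

Granted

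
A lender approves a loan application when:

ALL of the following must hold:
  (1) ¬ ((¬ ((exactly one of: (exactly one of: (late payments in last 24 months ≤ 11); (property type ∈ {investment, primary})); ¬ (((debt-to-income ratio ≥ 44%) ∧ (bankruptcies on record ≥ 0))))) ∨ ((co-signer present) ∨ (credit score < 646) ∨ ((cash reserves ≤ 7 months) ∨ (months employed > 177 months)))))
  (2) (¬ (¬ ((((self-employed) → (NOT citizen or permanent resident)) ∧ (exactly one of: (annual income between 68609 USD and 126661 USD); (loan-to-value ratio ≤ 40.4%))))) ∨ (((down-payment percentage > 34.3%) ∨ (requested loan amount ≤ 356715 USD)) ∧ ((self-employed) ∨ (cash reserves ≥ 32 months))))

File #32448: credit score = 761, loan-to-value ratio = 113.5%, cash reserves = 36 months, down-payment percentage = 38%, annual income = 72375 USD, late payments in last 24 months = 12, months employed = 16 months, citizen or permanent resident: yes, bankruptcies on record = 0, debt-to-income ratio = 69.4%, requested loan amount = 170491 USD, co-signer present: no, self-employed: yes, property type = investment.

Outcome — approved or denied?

Atomic conditions:
  late payments in last 24 months ≤ 11: 12 ≤ 11 is false
  property type ∈ {investment, primary}: investment is in the set → true
  debt-to-income ratio ≥ 44%: 69.4 ≥ 44 is true
  bankruptcies on record ≥ 0: 0 ≥ 0 is true
  co-signer present: no → false
  credit score < 646: 761 < 646 is false
  cash reserves ≤ 7 months: 36 ≤ 7 is false
  months employed > 177 months: 16 > 177 is false
  self-employed: yes → true
  NOT citizen or permanent resident: yes → false
  annual income between 68609 USD and 126661 USD: 72375 in [68609, 126661] is true
  loan-to-value ratio ≤ 40.4%: 113.5 ≤ 40.4 is false
  down-payment percentage > 34.3%: 38 > 34.3 is true
  requested loan amount ≤ 356715 USD: 170491 ≤ 356715 is true
  cash reserves ≥ 32 months: 36 ≥ 32 is true
Combine:
[1.1.1.1.1] exactly-one(false, true) = true
[1.1.1.1.2.1] true AND true = true
[1.1.1.1.2] NOT true = false
[1.1.1.1] exactly-one(true, false) = true
[1.1.1] NOT true = false
[1.1.2.3] false OR false = false
[1.1.2] false OR false OR false = false
[1.1] false OR false = false
[1] NOT false = true
[2.1.1.1.1] true → false = false
[2.1.1.1.2] exactly-one(true, false) = true
[2.1.1.1] false AND true = false
[2.1.1] NOT false = true
[2.1] NOT true = false
[2.2.1] true OR true = true
[2.2.2] true OR true = true
[2.2] true AND true = true
[2] false OR true = true
[root] true AND true = true
Overall: true → approved

Approved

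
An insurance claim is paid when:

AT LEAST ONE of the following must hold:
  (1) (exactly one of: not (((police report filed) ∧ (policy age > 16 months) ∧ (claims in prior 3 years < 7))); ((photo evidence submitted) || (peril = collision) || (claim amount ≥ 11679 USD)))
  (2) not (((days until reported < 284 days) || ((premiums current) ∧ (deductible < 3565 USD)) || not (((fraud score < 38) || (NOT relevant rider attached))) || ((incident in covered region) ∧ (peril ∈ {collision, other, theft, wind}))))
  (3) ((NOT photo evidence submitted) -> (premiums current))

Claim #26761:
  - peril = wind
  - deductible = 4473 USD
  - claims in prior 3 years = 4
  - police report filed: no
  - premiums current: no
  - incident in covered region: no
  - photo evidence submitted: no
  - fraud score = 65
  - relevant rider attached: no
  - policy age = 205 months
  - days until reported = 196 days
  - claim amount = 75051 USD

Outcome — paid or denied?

Denied

Atomic conditions:
  police report filed: no → false
  policy age > 16 months: 205 > 16 is true
  claims in prior 3 years < 7: 4 < 7 is true
  photo evidence submitted: no → false
  peril = collision: wind == collision is false
  claim amount ≥ 11679 USD: 75051 ≥ 11679 is true
  days until reported < 284 days: 196 < 284 is true
  premiums current: no → false
  deductible < 3565 USD: 4473 < 3565 is false
  fraud score < 38: 65 < 38 is false
  NOT relevant rider attached: no → true
  incident in covered region: no → false
  peril ∈ {collision, other, theft, wind}: wind is in the set → true
  NOT photo evidence submitted: no → true
Combine:
[1.1.1] false AND true AND true = false
[1.1] NOT false = true
[1.2] false OR false OR true = true
[1] exactly-one(true, true) = false
[2.1.2] false AND false = false
[2.1.3.1] false OR true = true
[2.1.3] NOT true = false
[2.1.4] false AND true = false
[2.1] true OR false OR false OR false = true
[2] NOT true = false
[3] true → false = false
[root] false OR false OR false = false
Overall: false → denied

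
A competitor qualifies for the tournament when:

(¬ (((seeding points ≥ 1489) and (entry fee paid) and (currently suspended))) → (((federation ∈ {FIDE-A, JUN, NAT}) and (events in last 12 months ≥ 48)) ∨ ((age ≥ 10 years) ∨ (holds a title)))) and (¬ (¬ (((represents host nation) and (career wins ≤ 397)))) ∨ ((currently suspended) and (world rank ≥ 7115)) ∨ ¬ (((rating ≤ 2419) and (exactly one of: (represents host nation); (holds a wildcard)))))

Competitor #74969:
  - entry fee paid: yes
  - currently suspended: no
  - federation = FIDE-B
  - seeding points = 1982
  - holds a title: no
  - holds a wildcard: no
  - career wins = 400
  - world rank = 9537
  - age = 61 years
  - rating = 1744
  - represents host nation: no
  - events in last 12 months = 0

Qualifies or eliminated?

Qualifies

Atomic conditions:
  seeding points ≥ 1489: 1982 ≥ 1489 is true
  entry fee paid: yes → true
  currently suspended: no → false
  federation ∈ {FIDE-A, JUN, NAT}: FIDE-B is not in the set → false
  events in last 12 months ≥ 48: 0 ≥ 48 is false
  age ≥ 10 years: 61 ≥ 10 is true
  holds a title: no → false
  represents host nation: no → false
  career wins ≤ 397: 400 ≤ 397 is false
  world rank ≥ 7115: 9537 ≥ 7115 is true
  rating ≤ 2419: 1744 ≤ 2419 is true
  holds a wildcard: no → false
Combine:
[1.1.1] true AND true AND false = false
[1.1] NOT false = true
[1.2.1] false AND false = false
[1.2.2] true OR false = true
[1.2] false OR true = true
[1] true → true = true
[2.1.1.1] false AND false = false
[2.1.1] NOT false = true
[2.1] NOT true = false
[2.2] false AND true = false
[2.3.1.2] exactly-one(false, false) = false
[2.3.1] true AND false = false
[2.3] NOT false = true
[2] false OR false OR true = true
[root] true AND true = true
Overall: true → qualifies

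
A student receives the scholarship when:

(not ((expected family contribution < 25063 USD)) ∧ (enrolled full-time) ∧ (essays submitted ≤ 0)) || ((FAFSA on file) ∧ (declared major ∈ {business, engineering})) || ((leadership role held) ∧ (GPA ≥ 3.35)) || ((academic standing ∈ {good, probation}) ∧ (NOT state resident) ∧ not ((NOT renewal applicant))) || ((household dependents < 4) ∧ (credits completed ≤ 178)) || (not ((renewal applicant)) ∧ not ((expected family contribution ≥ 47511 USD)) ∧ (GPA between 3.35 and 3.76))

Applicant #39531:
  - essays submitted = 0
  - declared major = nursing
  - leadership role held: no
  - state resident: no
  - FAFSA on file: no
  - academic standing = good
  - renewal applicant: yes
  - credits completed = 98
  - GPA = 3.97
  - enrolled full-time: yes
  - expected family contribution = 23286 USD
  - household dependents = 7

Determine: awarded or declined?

Awarded

Atomic conditions:
  expected family contribution < 25063 USD: 23286 < 25063 is true
  enrolled full-time: yes → true
  essays submitted ≤ 0: 0 ≤ 0 is true
  FAFSA on file: no → false
  declared major ∈ {business, engineering}: nursing is not in the set → false
  leadership role held: no → false
  GPA ≥ 3.35: 3.97 ≥ 3.35 is true
  academic standing ∈ {good, probation}: good is in the set → true
  NOT state resident: no → true
  NOT renewal applicant: yes → false
  household dependents < 4: 7 < 4 is false
  credits completed ≤ 178: 98 ≤ 178 is true
  renewal applicant: yes → true
  expected family contribution ≥ 47511 USD: 23286 ≥ 47511 is false
  GPA between 3.35 and 3.76: 3.97 in [3.35, 3.76] is false
Combine:
[1.1] NOT true = false
[1] false AND true AND true = false
[2] false AND false = false
[3] false AND true = false
[4.3] NOT false = true
[4] true AND true AND true = true
[5] false AND true = false
[6.1] NOT true = false
[6.2] NOT false = true
[6] false AND true AND false = false
[root] false OR false OR false OR true OR false OR false = true
Overall: true → awarded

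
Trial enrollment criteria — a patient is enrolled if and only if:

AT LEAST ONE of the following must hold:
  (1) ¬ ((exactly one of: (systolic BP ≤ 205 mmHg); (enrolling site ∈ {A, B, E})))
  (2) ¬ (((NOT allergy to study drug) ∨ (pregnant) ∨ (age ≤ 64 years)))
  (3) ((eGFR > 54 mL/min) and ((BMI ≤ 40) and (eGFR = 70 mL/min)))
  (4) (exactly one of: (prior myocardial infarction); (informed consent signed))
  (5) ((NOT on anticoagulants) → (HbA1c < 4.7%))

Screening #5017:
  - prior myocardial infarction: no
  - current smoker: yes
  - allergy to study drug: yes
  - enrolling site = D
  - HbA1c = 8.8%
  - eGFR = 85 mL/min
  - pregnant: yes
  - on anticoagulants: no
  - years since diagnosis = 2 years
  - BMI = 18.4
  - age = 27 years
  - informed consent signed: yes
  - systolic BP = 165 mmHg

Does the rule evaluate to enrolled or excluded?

Enrolled

Atomic conditions:
  systolic BP ≤ 205 mmHg: 165 ≤ 205 is true
  enrolling site ∈ {A, B, E}: D is not in the set → false
  NOT allergy to study drug: yes → false
  pregnant: yes → true
  age ≤ 64 years: 27 ≤ 64 is true
  eGFR > 54 mL/min: 85 > 54 is true
  BMI ≤ 40: 18.4 ≤ 40 is true
  eGFR = 70 mL/min: 85 == 70 is false
  prior myocardial infarction: no → false
  informed consent signed: yes → true
  NOT on anticoagulants: no → true
  HbA1c < 4.7%: 8.8 < 4.7 is false
Combine:
[1.1] exactly-one(true, false) = true
[1] NOT true = false
[2.1] false OR true OR true = true
[2] NOT true = false
[3.2] true AND false = false
[3] true AND false = false
[4] exactly-one(false, true) = true
[5] true → false = false
[root] false OR false OR false OR true OR false = true
Overall: true → enrolled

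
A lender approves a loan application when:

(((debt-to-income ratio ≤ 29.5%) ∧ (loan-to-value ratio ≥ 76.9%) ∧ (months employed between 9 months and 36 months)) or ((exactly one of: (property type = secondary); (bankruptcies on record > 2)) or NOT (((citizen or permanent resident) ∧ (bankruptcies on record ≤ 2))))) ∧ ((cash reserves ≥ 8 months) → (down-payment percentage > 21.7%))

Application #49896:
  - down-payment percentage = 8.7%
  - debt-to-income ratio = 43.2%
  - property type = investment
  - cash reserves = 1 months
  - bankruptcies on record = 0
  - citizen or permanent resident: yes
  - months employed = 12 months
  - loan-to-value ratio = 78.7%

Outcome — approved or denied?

Denied

Atomic conditions:
  debt-to-income ratio ≤ 29.5%: 43.2 ≤ 29.5 is false
  loan-to-value ratio ≥ 76.9%: 78.7 ≥ 76.9 is true
  months employed between 9 months and 36 months: 12 in [9, 36] is true
  property type = secondary: investment == secondary is false
  bankruptcies on record > 2: 0 > 2 is false
  citizen or permanent resident: yes → true
  bankruptcies on record ≤ 2: 0 ≤ 2 is true
  cash reserves ≥ 8 months: 1 ≥ 8 is false
  down-payment percentage > 21.7%: 8.7 > 21.7 is false
Combine:
[1.1] false AND true AND true = false
[1.2.1] exactly-one(false, false) = false
[1.2.2.1] true AND true = true
[1.2.2] NOT true = false
[1.2] false OR false = false
[1] false OR false = false
[2] false → false (antecedent false ⇒ implication holds) = true
[root] false AND true = false
Overall: false → denied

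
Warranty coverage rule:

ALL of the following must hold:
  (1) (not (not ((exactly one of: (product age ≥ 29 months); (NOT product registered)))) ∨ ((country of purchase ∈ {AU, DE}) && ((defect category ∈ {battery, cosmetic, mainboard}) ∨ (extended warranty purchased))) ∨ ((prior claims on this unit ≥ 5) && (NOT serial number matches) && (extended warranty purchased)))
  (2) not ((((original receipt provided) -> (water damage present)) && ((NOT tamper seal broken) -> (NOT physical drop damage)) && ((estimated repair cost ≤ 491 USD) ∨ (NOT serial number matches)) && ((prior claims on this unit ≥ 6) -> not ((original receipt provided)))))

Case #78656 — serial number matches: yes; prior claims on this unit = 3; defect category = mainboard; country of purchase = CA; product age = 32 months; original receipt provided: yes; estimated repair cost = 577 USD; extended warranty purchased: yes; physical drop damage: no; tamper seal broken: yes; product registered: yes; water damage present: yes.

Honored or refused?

Honored

Atomic conditions:
  product age ≥ 29 months: 32 ≥ 29 is true
  NOT product registered: yes → false
  country of purchase ∈ {AU, DE}: CA is not in the set → false
  defect category ∈ {battery, cosmetic, mainboard}: mainboard is in the set → true
  extended warranty purchased: yes → true
  prior claims on this unit ≥ 5: 3 ≥ 5 is false
  NOT serial number matches: yes → false
  original receipt provided: yes → true
  water damage present: yes → true
  NOT tamper seal broken: yes → false
  NOT physical drop damage: no → true
  estimated repair cost ≤ 491 USD: 577 ≤ 491 is false
  prior claims on this unit ≥ 6: 3 ≥ 6 is false
Combine:
[1.1.1.1] exactly-one(true, false) = true
[1.1.1] NOT true = false
[1.1] NOT false = true
[1.2.2] true OR true = true
[1.2] false AND true = false
[1.3] false AND false AND true = false
[1] true OR false OR false = true
[2.1.1] true → true = true
[2.1.2] false → true (antecedent false ⇒ implication holds) = true
[2.1.3] false OR false = false
[2.1.4.2] NOT true = false
[2.1.4] false → false (antecedent false ⇒ implication holds) = true
[2.1] true AND true AND false AND true = false
[2] NOT false = true
[root] true AND true = true
Overall: true → honored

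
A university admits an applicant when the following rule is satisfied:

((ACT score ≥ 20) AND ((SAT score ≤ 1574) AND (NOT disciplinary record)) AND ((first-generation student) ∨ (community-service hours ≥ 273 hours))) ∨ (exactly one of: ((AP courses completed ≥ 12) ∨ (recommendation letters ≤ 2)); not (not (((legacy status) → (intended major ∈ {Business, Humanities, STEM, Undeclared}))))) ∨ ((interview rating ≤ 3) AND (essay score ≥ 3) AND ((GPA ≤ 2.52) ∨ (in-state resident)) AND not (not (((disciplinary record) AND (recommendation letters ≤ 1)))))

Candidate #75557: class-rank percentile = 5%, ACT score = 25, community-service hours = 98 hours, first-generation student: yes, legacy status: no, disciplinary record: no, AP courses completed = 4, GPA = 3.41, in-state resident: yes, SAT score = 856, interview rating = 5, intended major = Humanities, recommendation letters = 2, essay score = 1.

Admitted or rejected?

Atomic conditions:
  ACT score ≥ 20: 25 ≥ 20 is true
  SAT score ≤ 1574: 856 ≤ 1574 is true
  NOT disciplinary record: no → true
  first-generation student: yes → true
  community-service hours ≥ 273 hours: 98 ≥ 273 is false
  AP courses completed ≥ 12: 4 ≥ 12 is false
  recommendation letters ≤ 2: 2 ≤ 2 is true
  legacy status: no → false
  intended major ∈ {Business, Humanities, STEM, Undeclared}: Humanities is in the set → true
  interview rating ≤ 3: 5 ≤ 3 is false
  essay score ≥ 3: 1 ≥ 3 is false
  GPA ≤ 2.52: 3.41 ≤ 2.52 is false
  in-state resident: yes → true
  disciplinary record: no → false
  recommendation letters ≤ 1: 2 ≤ 1 is false
Combine:
[1.2] true AND true = true
[1.3] true OR false = true
[1] true AND true AND true = true
[2.1] false OR true = true
[2.2.1.1] false → true (antecedent false ⇒ implication holds) = true
[2.2.1] NOT true = false
[2.2] NOT false = true
[2] exactly-one(true, true) = false
[3.3] false OR true = true
[3.4.1.1] false AND false = false
[3.4.1] NOT false = true
[3.4] NOT true = false
[3] false AND false AND true AND false = false
[root] true OR false OR false = true
Overall: true → admitted

Admitted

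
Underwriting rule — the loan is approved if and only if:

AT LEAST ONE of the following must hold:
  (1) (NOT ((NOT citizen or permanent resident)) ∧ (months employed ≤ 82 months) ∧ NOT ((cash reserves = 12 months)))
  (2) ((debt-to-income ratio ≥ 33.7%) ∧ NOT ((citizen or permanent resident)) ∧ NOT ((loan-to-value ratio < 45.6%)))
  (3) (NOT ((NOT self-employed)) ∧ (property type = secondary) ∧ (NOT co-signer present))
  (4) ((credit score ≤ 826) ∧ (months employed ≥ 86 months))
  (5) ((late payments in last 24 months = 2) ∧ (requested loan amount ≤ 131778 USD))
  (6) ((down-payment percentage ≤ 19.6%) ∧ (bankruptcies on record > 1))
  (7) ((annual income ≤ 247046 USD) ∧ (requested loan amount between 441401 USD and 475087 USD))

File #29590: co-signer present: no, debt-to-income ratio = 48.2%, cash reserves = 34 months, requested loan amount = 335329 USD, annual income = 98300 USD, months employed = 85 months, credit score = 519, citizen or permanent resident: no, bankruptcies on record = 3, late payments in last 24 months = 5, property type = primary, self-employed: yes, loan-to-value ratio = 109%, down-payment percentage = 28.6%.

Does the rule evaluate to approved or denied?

Approved

Atomic conditions:
  NOT citizen or permanent resident: no → true
  months employed ≤ 82 months: 85 ≤ 82 is false
  cash reserves = 12 months: 34 == 12 is false
  debt-to-income ratio ≥ 33.7%: 48.2 ≥ 33.7 is true
  citizen or permanent resident: no → false
  loan-to-value ratio < 45.6%: 109 < 45.6 is false
  NOT self-employed: yes → false
  property type = secondary: primary == secondary is false
  NOT co-signer present: no → true
  credit score ≤ 826: 519 ≤ 826 is true
  months employed ≥ 86 months: 85 ≥ 86 is false
  late payments in last 24 months = 2: 5 == 2 is false
  requested loan amount ≤ 131778 USD: 335329 ≤ 131778 is false
  down-payment percentage ≤ 19.6%: 28.6 ≤ 19.6 is false
  bankruptcies on record > 1: 3 > 1 is true
  annual income ≤ 247046 USD: 98300 ≤ 247046 is true
  requested loan amount between 441401 USD and 475087 USD: 335329 in [441401, 475087] is false
Combine:
[1.1] NOT true = false
[1.3] NOT false = true
[1] false AND false AND true = false
[2.2] NOT false = true
[2.3] NOT false = true
[2] true AND true AND true = true
[3.1] NOT false = true
[3] true AND false AND true = false
[4] true AND false = false
[5] false AND false = false
[6] false AND true = false
[7] true AND false = false
[root] false OR true OR false OR false OR false OR false OR false = true
Overall: true → approved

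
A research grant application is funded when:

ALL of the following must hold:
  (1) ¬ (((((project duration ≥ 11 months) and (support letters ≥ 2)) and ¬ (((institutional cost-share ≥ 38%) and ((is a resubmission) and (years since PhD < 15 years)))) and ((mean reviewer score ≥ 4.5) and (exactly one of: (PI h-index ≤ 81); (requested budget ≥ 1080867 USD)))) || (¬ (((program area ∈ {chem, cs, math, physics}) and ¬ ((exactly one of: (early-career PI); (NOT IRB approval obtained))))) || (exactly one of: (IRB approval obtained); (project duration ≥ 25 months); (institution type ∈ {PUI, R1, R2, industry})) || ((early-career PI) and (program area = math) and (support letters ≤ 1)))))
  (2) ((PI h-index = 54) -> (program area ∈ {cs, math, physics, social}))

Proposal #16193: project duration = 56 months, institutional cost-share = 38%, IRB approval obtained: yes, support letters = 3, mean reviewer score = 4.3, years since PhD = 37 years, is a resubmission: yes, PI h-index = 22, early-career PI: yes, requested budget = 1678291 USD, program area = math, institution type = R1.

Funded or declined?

Atomic conditions:
  project duration ≥ 11 months: 56 ≥ 11 is true
  support letters ≥ 2: 3 ≥ 2 is true
  institutional cost-share ≥ 38%: 38 ≥ 38 is true
  is a resubmission: yes → true
  years since PhD < 15 years: 37 < 15 is false
  mean reviewer score ≥ 4.5: 4.3 ≥ 4.5 is false
  PI h-index ≤ 81: 22 ≤ 81 is true
  requested budget ≥ 1080867 USD: 1678291 ≥ 1080867 is true
  program area ∈ {chem, cs, math, physics}: math is in the set → true
  early-career PI: yes → true
  NOT IRB approval obtained: yes → false
  IRB approval obtained: yes → true
  project duration ≥ 25 months: 56 ≥ 25 is true
  institution type ∈ {PUI, R1, R2, industry}: R1 is in the set → true
  program area = math: math == math is true
  support letters ≤ 1: 3 ≤ 1 is false
  PI h-index = 54: 22 == 54 is false
  program area ∈ {cs, math, physics, social}: math is in the set → true
Combine:
[1.1.1.1] true AND true = true
[1.1.1.2.1.2] true AND false = false
[1.1.1.2.1] true AND false = false
[1.1.1.2] NOT false = true
[1.1.1.3.2] exactly-one(true, true) = false
[1.1.1.3] false AND false = false
[1.1.1] true AND true AND false = false
[1.1.2.1.1.2.1] exactly-one(true, false) = true
[1.1.2.1.1.2] NOT true = false
[1.1.2.1.1] true AND false = false
[1.1.2.1] NOT false = true
[1.1.2.2] exactly-one(true, true, true) = false
[1.1.2.3] true AND true AND false = false
[1.1.2] true OR false OR false = true
[1.1] false OR true = true
[1] NOT true = false
[2] false → true (antecedent false ⇒ implication holds) = true
[root] false AND true = false
Overall: false → declined

Declined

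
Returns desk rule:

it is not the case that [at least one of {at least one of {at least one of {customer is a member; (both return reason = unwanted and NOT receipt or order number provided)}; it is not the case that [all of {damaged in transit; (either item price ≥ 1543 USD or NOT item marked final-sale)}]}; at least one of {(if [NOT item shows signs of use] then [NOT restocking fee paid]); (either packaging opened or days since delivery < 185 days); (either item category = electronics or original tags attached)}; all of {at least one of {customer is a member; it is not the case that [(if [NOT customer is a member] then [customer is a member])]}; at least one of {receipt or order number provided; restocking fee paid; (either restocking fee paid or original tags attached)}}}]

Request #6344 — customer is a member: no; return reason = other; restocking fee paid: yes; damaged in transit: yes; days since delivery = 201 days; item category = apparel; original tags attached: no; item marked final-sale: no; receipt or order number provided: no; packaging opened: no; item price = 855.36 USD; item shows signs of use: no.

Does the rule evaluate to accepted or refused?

Atomic conditions:
  customer is a member: no → false
  return reason = unwanted: other == unwanted is false
  NOT receipt or order number provided: no → true
  damaged in transit: yes → true
  item price ≥ 1543 USD: 855.36 ≥ 1543 is false
  NOT item marked final-sale: no → true
  NOT item shows signs of use: no → true
  NOT restocking fee paid: yes → false
  packaging opened: no → false
  days since delivery < 185 days: 201 < 185 is false
  item category = electronics: apparel == electronics is false
  original tags attached: no → false
  NOT customer is a member: no → true
  receipt or order number provided: no → false
  restocking fee paid: yes → true
Combine:
[1.1.1.2] false AND true = false
[1.1.1] false OR false = false
[1.1.2.1.2] false OR true = true
[1.1.2.1] true AND true = true
[1.1.2] NOT true = false
[1.1] false OR false = false
[1.2.1] true → false = false
[1.2.2] false OR false = false
[1.2.3] false OR false = false
[1.2] false OR false OR false = false
[1.3.1.2.1] true → false = false
[1.3.1.2] NOT false = true
[1.3.1] false OR true = true
[1.3.2.3] true OR false = true
[1.3.2] false OR true OR true = true
[1.3] true AND true = true
[1] false OR false OR true = true
[root] NOT true = false
Overall: false → refused

Refused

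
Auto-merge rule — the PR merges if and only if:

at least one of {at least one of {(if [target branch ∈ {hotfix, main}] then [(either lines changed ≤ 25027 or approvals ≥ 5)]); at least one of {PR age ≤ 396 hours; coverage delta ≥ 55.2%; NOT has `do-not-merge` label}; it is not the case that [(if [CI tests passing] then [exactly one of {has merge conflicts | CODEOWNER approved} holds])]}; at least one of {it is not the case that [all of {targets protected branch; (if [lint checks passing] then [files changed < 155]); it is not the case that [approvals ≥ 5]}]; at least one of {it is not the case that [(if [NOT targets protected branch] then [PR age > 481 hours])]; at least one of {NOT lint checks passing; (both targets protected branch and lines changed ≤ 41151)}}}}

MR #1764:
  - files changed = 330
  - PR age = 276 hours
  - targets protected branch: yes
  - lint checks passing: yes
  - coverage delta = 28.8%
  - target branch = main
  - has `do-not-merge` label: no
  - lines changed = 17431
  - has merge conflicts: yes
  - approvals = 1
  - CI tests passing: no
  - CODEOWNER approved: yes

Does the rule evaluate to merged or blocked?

Merged

Atomic conditions:
  target branch ∈ {hotfix, main}: main is in the set → true
  lines changed ≤ 25027: 17431 ≤ 25027 is true
  approvals ≥ 5: 1 ≥ 5 is false
  PR age ≤ 396 hours: 276 ≤ 396 is true
  coverage delta ≥ 55.2%: 28.8 ≥ 55.2 is false
  NOT has `do-not-merge` label: no → true
  CI tests passing: no → false
  has merge conflicts: yes → true
  CODEOWNER approved: yes → true
  targets protected branch: yes → true
  lint checks passing: yes → true
  files changed < 155: 330 < 155 is false
  NOT targets protected branch: yes → false
  PR age > 481 hours: 276 > 481 is false
  NOT lint checks passing: yes → false
  lines changed ≤ 41151: 17431 ≤ 41151 is true
Combine:
[1.1.2] true OR false = true
[1.1] true → true = true
[1.2] true OR false OR true = true
[1.3.1.2] exactly-one(true, true) = false
[1.3.1] false → false (antecedent false ⇒ implication holds) = true
[1.3] NOT true = false
[1] true OR true OR false = true
[2.1.1.2] true → false = false
[2.1.1.3] NOT false = true
[2.1.1] true AND false AND true = false
[2.1] NOT false = true
[2.2.1.1] false → false (antecedent false ⇒ implication holds) = true
[2.2.1] NOT true = false
[2.2.2.2] true AND true = true
[2.2.2] false OR true = true
[2.2] false OR true = true
[2] true OR true = true
[root] true OR true = true
Overall: true → merged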